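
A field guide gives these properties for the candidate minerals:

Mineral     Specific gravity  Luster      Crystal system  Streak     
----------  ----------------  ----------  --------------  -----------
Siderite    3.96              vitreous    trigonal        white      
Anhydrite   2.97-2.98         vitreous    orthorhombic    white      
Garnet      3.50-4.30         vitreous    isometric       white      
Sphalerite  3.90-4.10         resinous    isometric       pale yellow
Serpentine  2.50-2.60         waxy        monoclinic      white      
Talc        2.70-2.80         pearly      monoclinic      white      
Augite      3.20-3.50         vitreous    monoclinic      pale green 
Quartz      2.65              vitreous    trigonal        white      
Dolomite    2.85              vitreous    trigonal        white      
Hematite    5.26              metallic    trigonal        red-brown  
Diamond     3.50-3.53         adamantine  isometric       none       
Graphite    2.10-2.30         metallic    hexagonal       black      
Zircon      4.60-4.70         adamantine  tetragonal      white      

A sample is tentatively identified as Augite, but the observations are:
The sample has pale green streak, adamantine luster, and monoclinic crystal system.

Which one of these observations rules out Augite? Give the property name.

luster

Pale green streak: Augite has pale green streak — matches.
Adamantine luster: Augite has vitreous luster — inconsistent.
Monoclinic crystal system: Augite has monoclinic system — matches.
Only the luster is inconsistent.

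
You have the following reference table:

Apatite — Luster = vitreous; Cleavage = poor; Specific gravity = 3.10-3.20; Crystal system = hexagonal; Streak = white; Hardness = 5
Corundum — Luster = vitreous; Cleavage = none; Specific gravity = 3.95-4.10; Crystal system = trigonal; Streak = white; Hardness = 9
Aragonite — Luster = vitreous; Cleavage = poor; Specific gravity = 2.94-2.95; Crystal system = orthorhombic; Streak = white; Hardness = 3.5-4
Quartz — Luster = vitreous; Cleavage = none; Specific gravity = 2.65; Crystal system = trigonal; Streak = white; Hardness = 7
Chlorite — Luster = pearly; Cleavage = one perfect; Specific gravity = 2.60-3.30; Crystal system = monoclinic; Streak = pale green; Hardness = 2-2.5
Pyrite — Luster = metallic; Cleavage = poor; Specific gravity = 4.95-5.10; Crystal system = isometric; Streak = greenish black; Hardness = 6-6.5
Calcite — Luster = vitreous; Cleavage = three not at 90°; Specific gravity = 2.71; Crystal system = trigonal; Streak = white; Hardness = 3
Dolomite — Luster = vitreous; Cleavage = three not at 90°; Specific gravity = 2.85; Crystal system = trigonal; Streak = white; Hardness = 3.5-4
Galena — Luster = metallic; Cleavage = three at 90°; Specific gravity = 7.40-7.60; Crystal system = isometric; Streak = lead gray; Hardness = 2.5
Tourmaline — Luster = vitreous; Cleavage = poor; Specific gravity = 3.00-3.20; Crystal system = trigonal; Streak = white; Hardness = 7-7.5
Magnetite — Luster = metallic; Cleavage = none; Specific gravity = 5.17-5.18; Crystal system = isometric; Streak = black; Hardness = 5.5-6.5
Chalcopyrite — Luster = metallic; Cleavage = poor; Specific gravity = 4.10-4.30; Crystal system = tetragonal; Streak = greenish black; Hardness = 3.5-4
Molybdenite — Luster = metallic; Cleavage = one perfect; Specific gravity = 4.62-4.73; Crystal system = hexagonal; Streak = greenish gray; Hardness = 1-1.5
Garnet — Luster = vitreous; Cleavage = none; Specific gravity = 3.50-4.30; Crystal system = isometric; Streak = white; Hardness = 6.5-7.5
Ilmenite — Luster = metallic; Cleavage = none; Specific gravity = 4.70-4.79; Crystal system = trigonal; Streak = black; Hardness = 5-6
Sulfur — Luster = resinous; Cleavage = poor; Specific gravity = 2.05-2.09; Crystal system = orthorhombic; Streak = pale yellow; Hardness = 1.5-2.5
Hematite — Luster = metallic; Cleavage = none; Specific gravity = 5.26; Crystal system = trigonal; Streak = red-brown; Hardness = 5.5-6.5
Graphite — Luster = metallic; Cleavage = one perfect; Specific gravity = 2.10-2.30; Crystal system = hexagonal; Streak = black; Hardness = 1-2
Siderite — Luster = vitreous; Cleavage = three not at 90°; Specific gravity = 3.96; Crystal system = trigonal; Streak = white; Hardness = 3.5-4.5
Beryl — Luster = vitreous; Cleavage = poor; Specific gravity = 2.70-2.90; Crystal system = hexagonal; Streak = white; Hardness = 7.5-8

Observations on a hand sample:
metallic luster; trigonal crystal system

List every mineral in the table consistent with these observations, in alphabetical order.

Hematite, Ilmenite

Metallic luster — only Pyrite, Galena, Magnetite, Chalcopyrite, Molybdenite, Ilmenite, Hematite, Graphite remain.
Trigonal crystal system — Ilmenite, Hematite remain.
Consistent with every observation: Hematite, Ilmenite.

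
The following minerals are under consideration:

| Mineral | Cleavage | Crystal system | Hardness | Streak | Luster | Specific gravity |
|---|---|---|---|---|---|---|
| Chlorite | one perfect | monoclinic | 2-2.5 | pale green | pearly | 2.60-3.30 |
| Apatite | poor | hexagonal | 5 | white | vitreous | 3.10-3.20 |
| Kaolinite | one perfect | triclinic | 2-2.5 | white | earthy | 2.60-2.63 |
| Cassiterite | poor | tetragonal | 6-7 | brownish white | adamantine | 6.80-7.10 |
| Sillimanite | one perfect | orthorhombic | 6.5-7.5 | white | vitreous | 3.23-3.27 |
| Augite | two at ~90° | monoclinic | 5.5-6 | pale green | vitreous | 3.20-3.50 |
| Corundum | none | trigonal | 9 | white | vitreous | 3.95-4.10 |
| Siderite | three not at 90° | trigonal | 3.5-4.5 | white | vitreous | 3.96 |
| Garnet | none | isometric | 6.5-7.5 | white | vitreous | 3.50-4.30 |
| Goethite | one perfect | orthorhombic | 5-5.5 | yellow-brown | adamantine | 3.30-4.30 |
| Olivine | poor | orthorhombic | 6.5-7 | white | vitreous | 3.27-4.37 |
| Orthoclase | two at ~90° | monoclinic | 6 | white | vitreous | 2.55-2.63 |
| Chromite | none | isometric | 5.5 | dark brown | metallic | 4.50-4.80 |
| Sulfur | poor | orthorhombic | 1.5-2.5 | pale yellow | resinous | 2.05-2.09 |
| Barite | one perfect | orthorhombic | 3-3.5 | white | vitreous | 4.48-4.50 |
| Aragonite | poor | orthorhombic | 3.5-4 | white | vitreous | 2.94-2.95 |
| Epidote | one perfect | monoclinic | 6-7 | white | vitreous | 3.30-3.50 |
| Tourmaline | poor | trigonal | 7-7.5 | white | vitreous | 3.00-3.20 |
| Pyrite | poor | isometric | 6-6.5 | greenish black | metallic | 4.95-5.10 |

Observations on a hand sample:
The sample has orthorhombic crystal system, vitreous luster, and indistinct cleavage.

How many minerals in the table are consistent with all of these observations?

Orthorhombic crystal system — narrows the field to Sillimanite, Goethite, Olivine, Sulfur, Barite, Aragonite.
Vitreous luster eliminates Goethite, Sulfur.
Indistinct cleavage rules out Sillimanite, Barite.
The minerals that satisfy all observations are Aragonite, Olivine.
That is 2 minerals.

2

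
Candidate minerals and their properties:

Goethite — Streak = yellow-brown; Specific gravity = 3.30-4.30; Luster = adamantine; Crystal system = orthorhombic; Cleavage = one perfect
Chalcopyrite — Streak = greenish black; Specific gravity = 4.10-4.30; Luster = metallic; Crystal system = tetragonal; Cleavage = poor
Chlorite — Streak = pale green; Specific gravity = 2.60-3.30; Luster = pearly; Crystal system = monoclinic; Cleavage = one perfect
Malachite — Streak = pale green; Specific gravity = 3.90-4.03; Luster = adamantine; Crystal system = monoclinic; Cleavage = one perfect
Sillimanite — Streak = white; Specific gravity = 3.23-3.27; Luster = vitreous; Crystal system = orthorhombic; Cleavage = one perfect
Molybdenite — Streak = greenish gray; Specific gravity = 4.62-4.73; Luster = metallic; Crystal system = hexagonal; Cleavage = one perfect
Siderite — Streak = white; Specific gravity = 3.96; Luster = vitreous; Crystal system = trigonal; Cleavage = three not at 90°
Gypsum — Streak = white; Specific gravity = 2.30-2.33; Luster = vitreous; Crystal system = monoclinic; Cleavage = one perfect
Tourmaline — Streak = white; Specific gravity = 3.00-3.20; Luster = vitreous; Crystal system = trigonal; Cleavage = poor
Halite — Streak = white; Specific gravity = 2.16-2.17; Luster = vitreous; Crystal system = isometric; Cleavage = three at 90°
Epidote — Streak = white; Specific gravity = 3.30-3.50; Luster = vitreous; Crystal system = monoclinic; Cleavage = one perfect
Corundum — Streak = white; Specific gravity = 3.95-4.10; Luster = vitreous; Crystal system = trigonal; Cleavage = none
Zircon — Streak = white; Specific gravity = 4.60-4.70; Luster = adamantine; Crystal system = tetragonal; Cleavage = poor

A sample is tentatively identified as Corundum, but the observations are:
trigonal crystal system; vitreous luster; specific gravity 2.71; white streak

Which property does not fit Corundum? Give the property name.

specific gravity

Trigonal crystal system: Corundum has trigonal system — consistent.
Vitreous luster: Corundum has vitreous luster — consistent.
Specific gravity 2.71: Corundum has SG 3.95-4.10 — does not match.
White streak: Corundum has white streak — consistent.
The specific gravity is the one property that does not fit.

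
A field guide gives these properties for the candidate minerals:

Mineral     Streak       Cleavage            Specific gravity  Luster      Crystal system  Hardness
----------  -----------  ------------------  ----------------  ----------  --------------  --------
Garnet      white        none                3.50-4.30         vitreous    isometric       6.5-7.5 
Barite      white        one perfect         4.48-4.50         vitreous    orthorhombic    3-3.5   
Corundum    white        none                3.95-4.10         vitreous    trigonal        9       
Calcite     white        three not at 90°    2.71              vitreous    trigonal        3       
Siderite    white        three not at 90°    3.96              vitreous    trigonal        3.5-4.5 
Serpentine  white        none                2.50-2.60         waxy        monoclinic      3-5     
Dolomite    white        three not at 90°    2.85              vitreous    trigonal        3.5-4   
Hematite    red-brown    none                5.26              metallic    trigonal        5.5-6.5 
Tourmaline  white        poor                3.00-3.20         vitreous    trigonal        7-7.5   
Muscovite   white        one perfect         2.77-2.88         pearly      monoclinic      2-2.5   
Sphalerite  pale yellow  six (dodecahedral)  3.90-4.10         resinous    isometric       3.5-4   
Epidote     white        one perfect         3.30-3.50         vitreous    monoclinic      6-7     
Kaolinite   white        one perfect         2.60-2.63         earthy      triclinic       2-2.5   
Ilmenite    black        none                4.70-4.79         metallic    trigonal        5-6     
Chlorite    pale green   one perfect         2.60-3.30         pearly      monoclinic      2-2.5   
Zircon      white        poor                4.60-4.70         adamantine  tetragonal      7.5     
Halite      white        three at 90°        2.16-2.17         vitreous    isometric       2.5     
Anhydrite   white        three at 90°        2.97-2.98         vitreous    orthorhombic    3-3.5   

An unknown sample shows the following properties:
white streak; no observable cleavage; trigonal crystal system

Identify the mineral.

Corundum

White streak is inconsistent with Hematite, Sphalerite, Ilmenite, Chlorite.
No observable cleavage — leaves Garnet, Corundum, Serpentine.
Trigonal crystal system — leaves Corundum.
The only mineral consistent with every observation is Corundum.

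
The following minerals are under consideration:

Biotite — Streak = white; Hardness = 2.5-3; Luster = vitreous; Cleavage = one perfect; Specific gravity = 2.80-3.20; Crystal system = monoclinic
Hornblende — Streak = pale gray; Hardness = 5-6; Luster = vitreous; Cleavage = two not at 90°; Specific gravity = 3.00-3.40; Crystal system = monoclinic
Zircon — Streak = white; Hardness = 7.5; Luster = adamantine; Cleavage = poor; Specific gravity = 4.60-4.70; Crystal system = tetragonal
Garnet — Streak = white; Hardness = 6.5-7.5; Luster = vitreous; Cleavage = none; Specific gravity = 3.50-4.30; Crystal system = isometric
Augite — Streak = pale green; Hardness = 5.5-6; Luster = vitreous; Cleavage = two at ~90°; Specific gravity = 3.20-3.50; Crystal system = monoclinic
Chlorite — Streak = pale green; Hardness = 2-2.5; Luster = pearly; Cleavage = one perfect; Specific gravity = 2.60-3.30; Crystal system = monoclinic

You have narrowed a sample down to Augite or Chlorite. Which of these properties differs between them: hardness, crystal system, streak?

Hardness: Augite 5.5-6, Chlorite 2-2.5 — these differ.
Crystal system: both monoclinic — no difference.
Streak: both pale green — no difference.
Only hardness differs between Augite and Chlorite among the listed tests.

hardness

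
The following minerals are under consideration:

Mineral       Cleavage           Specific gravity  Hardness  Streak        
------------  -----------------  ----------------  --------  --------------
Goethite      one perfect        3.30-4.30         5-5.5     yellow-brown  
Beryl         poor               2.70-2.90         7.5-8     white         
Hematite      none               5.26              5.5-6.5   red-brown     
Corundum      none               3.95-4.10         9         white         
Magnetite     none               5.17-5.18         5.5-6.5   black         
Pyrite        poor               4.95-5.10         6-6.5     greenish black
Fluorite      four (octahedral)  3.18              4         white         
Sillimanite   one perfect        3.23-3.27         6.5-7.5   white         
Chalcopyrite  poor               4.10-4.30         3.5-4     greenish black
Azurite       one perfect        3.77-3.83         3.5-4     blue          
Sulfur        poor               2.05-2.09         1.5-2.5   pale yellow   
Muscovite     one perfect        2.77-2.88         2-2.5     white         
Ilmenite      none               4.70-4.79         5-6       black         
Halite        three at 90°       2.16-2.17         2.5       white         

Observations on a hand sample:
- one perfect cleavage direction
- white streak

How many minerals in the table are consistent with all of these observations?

2

One perfect cleavage direction: only Goethite, Sillimanite, Azurite, Muscovite remain.
White streak is inconsistent with Goethite, Azurite.
Consistent with every observation: Muscovite, Sillimanite.
That is 2 minerals.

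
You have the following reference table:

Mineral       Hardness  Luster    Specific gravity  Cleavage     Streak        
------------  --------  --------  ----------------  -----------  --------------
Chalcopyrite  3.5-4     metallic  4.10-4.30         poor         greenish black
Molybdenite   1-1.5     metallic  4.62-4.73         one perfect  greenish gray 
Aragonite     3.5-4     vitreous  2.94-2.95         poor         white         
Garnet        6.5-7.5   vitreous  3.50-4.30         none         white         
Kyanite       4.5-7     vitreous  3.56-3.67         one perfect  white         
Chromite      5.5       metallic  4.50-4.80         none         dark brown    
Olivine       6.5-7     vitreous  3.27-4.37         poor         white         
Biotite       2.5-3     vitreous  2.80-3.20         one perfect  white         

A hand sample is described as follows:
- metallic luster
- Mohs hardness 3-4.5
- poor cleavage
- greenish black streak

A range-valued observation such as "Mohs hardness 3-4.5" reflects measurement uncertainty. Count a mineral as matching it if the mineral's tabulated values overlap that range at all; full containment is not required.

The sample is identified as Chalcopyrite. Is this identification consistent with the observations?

Consistent

Metallic luster — fits Chalcopyrite (metallic luster).
Mohs hardness 3-4.5 — fits Chalcopyrite (hardness 3.5-4).
Poor cleavage — fits Chalcopyrite (cleavage poor).
Greenish black streak — fits Chalcopyrite (greenish black streak).
Every observed property is compatible with the reference values for Chalcopyrite.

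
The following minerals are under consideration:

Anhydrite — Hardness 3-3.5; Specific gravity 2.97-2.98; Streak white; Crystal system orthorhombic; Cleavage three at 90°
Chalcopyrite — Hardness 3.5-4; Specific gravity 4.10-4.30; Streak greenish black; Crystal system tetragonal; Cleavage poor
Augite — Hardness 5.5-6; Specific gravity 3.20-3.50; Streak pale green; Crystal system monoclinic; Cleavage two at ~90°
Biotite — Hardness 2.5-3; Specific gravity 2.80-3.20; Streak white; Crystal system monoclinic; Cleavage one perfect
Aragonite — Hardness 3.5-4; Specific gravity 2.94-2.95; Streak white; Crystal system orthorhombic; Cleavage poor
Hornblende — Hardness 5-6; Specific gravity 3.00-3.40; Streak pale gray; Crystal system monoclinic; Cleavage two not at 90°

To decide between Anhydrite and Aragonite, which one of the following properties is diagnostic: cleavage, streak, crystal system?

Cleavage: Anhydrite three at 90°, Aragonite poor — different.
Streak: both white — no difference.
Crystal system: both orthorhombic — no difference.
Cleavage is the diagnostic property here.

cleavage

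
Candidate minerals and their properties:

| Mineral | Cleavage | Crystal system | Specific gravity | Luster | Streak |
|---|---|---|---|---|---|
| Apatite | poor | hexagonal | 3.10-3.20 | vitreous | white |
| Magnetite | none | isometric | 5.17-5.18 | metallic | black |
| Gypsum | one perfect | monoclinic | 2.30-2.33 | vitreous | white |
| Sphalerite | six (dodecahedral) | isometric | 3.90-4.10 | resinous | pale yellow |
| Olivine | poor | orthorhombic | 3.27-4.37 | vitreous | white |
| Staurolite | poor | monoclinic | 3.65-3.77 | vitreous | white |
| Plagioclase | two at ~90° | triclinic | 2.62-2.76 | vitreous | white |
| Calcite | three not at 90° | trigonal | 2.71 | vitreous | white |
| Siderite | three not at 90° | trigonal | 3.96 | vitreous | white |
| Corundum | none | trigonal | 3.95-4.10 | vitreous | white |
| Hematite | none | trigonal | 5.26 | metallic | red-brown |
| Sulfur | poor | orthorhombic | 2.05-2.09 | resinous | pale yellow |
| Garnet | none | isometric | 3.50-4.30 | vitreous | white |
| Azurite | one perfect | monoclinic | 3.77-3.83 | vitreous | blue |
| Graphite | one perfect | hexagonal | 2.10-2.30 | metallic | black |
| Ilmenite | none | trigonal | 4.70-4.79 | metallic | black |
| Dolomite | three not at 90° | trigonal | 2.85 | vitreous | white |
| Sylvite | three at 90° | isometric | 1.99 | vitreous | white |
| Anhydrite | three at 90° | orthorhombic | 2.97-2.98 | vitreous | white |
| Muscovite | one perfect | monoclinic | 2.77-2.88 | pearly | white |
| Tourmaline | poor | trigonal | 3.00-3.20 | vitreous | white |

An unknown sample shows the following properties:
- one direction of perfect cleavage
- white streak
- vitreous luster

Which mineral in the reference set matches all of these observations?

One direction of perfect cleavage: only Gypsum, Azurite, Graphite, Muscovite remain.
White streak is inconsistent with Azurite, Graphite.
Vitreous luster eliminates Muscovite.
The only mineral consistent with every observation is Gypsum.

Gypsum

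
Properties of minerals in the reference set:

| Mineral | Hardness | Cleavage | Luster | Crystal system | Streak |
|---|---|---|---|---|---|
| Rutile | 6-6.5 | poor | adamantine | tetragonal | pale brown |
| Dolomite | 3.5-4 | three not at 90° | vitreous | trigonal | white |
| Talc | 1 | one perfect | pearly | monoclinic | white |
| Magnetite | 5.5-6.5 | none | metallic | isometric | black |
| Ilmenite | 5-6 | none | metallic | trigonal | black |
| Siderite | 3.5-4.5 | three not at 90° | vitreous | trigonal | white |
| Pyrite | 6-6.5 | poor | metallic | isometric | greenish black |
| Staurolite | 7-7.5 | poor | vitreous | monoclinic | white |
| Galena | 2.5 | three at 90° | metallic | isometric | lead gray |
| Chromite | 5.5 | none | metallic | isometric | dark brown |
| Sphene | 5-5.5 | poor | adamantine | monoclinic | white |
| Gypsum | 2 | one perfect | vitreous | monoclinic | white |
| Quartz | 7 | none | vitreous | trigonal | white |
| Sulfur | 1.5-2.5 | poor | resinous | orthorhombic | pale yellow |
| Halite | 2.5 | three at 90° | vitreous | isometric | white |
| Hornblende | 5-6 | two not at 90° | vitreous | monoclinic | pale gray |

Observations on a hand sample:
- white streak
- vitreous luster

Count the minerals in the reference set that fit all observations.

White streak: only Dolomite, Talc, Siderite, Staurolite, Sphene, Gypsum, Quartz, Halite remain.
Vitreous luster eliminates Talc, Sphene.
The minerals that satisfy all observations are Dolomite, Gypsum, Halite, Quartz, Siderite, Staurolite.
That is 6 minerals.

6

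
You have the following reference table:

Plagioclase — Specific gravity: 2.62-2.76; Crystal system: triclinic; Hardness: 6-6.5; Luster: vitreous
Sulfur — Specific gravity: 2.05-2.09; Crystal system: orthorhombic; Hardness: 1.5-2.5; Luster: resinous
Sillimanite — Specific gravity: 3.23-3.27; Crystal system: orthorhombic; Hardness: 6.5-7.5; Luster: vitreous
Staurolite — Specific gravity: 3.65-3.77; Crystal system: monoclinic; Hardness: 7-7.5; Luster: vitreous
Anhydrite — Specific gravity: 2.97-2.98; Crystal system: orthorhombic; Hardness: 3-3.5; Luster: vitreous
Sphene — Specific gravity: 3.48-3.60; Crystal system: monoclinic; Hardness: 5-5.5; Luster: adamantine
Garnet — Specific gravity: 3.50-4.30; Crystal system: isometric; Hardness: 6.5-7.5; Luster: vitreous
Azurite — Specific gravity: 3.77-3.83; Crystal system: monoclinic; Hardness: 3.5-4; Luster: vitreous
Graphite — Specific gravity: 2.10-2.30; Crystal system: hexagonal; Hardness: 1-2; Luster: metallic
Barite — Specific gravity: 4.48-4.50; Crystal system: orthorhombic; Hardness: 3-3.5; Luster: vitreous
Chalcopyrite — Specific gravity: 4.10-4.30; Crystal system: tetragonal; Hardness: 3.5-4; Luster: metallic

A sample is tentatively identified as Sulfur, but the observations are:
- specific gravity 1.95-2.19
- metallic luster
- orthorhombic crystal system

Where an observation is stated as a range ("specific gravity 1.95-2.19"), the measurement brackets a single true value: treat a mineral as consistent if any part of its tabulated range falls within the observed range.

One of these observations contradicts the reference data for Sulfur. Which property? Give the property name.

luster

Specific gravity 1.95-2.19: Sulfur has SG 2.05-2.09 — matches.
Metallic luster: Sulfur has resinous luster — outside the reference range.
Orthorhombic crystal system: Sulfur has orthorhombic system — matches.
Everything matches except the luster.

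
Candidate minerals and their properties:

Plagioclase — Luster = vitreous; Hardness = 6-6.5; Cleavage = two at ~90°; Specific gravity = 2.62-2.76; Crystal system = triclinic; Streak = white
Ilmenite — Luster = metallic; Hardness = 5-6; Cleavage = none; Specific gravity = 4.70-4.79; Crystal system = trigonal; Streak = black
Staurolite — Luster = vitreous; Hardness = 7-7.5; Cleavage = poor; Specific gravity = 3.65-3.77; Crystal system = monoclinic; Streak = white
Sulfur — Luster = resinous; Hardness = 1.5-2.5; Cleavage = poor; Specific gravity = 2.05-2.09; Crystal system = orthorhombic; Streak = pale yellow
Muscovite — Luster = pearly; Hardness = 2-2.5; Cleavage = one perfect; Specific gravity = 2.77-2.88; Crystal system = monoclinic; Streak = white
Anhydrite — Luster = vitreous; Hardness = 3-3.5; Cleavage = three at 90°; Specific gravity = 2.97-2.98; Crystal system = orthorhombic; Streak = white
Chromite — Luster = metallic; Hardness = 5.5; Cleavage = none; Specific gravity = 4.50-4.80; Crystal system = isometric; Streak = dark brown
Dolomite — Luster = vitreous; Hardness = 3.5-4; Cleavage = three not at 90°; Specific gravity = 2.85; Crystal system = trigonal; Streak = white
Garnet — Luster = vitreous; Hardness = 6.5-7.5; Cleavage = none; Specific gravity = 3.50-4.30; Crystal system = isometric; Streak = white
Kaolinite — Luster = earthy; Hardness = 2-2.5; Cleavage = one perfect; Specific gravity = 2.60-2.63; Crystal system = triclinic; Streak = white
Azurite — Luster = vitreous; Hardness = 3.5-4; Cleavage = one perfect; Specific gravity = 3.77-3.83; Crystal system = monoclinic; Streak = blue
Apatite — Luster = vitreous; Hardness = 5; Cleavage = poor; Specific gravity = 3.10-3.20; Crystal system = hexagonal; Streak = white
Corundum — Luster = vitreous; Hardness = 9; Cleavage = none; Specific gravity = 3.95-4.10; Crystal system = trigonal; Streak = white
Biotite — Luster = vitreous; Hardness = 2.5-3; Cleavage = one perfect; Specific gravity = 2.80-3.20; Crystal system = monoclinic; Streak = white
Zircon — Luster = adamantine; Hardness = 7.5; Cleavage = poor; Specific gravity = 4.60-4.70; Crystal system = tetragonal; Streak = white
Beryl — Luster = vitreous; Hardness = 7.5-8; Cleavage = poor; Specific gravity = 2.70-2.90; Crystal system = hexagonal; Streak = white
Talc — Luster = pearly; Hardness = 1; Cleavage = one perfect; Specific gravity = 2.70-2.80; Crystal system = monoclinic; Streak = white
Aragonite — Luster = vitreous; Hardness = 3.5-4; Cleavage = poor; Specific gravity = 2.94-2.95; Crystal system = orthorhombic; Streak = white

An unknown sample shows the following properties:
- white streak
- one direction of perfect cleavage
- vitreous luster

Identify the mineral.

White streak excludes Ilmenite, Sulfur, Chromite, Azurite.
One direction of perfect cleavage — leaves Muscovite, Kaolinite, Biotite, Talc.
Vitreous luster — only Biotite remains.
The only mineral consistent with every observation is Biotite.

Biotite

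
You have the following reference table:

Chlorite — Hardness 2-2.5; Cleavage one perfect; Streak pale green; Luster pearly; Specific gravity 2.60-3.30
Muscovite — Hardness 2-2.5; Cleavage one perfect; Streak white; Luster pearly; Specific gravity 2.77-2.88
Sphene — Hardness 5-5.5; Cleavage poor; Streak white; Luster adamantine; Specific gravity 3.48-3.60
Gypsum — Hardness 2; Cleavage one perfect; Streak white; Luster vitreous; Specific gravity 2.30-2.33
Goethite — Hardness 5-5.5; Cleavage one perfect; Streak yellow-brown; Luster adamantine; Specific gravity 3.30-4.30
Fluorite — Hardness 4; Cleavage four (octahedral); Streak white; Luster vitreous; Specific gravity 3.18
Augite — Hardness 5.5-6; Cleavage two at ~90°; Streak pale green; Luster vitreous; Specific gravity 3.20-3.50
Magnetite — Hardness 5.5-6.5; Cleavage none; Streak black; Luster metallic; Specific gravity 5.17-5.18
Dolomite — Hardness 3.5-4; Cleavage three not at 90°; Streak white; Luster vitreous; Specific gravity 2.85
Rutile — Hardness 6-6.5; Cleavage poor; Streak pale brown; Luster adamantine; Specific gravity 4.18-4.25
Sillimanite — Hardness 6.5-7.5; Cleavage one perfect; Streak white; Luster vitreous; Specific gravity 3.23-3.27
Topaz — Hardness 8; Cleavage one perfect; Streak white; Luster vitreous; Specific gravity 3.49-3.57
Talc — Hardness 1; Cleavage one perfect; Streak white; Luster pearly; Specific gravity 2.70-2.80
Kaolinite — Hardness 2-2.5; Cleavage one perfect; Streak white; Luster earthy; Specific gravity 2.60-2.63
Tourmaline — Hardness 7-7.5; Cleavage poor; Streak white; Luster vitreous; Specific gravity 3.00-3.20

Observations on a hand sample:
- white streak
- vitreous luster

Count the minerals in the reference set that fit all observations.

6

White streak rules out Chlorite, Goethite, Augite, Magnetite, Rutile.
Vitreous luster is inconsistent with Muscovite, Sphene, Talc, Kaolinite.
The minerals that satisfy all observations are Dolomite, Fluorite, Gypsum, Sillimanite, Topaz, Tourmaline.
That is 6 minerals.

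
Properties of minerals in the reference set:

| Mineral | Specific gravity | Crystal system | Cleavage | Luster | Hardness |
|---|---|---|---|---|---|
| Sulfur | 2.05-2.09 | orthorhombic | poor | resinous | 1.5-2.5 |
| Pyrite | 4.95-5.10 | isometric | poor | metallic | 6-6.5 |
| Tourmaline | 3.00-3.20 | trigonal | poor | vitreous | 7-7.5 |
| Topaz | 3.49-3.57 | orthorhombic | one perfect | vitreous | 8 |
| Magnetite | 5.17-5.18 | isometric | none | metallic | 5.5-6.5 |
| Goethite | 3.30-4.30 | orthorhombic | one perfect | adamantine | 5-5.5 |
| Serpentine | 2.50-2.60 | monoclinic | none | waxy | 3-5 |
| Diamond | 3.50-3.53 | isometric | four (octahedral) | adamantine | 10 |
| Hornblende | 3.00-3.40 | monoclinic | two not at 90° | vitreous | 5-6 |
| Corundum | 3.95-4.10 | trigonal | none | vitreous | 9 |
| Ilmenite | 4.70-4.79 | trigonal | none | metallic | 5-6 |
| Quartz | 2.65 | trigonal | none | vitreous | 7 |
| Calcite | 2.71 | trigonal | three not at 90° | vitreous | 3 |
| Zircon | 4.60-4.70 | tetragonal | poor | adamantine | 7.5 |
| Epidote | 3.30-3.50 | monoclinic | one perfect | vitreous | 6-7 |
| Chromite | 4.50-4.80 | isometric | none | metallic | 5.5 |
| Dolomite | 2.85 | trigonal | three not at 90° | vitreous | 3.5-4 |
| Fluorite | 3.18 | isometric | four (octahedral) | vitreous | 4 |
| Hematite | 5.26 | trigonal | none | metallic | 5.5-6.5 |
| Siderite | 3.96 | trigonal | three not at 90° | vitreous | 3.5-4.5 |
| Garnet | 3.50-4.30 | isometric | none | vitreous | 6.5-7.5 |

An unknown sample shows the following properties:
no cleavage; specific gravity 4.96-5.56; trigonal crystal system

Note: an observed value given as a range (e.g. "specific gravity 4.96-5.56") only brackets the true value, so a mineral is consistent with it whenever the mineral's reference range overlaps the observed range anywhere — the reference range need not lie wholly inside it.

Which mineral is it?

Hematite

No cleavage — narrows the field to Magnetite, Serpentine, Corundum, Ilmenite, Quartz, Chromite, Hematite, Garnet.
Specific gravity 4.96-5.56 — only Magnetite, Hematite remain.
Trigonal crystal system rules out Magnetite.
The only mineral consistent with every observation is Hematite.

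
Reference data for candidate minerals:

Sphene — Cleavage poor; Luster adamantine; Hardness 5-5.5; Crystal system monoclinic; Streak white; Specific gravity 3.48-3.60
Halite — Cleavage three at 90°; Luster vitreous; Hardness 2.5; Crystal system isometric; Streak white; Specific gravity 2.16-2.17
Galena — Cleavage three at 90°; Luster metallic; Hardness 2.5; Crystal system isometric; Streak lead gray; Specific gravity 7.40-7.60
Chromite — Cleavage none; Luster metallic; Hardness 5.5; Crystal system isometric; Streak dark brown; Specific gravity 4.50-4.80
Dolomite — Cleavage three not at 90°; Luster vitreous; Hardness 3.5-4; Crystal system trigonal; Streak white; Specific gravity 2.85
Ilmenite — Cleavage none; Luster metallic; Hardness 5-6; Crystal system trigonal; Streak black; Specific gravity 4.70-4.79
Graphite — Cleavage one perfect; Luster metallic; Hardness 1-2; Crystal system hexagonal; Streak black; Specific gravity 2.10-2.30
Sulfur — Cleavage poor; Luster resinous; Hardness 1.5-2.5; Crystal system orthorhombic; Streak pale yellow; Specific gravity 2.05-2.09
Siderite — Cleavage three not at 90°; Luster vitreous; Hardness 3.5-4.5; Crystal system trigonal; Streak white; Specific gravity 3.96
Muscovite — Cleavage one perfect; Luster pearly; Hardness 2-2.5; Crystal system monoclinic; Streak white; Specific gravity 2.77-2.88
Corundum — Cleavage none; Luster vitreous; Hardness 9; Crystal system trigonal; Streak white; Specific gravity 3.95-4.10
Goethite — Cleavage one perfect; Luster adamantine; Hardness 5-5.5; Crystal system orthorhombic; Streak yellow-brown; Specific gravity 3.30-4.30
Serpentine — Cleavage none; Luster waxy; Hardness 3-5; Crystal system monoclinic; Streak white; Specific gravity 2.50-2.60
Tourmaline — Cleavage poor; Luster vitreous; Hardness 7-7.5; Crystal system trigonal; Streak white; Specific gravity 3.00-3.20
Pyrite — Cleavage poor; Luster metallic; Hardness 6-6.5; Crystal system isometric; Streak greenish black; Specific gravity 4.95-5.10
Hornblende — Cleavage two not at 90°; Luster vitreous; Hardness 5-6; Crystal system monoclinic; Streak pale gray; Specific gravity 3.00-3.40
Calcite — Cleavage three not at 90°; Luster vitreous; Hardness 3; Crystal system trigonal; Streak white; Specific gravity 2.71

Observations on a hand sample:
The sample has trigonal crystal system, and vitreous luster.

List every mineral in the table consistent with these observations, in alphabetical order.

Trigonal crystal system: only Dolomite, Ilmenite, Siderite, Corundum, Tourmaline, Calcite remain.
Vitreous luster eliminates Ilmenite.
Remaining candidates: Calcite, Corundum, Dolomite, Siderite, Tourmaline.

Calcite, Corundum, Dolomite, Siderite, Tourmaline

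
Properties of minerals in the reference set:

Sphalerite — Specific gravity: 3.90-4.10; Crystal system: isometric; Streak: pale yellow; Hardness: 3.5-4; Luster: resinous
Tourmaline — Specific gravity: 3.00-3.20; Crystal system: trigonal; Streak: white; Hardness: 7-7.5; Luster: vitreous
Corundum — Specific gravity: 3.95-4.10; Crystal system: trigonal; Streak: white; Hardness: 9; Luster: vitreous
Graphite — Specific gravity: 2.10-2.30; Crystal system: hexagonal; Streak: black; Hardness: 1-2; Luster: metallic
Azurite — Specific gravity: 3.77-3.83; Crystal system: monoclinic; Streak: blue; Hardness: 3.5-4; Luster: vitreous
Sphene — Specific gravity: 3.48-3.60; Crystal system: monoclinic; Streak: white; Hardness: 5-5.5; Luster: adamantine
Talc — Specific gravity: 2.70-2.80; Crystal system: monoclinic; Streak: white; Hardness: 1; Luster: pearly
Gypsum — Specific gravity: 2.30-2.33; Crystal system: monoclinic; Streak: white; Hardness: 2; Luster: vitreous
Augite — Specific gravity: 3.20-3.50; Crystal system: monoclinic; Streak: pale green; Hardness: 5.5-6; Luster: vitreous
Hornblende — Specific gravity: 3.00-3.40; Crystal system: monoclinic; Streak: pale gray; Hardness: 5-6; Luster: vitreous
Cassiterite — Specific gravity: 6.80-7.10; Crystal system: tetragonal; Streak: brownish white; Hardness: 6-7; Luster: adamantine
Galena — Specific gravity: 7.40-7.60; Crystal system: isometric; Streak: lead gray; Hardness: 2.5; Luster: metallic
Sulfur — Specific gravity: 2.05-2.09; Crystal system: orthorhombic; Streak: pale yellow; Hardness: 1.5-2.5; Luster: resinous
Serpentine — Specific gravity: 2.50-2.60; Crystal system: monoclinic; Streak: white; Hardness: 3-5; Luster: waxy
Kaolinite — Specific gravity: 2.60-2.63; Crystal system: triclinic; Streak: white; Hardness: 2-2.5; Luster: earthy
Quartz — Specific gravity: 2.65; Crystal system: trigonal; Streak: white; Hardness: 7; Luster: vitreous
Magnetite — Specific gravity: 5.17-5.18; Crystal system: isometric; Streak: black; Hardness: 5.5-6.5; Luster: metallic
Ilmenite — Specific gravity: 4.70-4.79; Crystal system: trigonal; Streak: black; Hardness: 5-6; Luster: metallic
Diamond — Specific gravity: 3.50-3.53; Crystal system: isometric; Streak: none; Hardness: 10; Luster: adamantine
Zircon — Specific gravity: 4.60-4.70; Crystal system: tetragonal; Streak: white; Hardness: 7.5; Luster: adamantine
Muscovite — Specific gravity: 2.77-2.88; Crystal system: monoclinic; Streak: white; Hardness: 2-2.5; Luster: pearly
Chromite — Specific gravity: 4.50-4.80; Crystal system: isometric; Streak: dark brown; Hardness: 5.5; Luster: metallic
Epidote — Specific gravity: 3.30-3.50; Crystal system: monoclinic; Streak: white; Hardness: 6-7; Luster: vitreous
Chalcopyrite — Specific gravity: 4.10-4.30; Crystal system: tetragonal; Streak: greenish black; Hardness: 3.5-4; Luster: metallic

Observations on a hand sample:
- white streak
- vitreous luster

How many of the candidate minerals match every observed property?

White streak — leaves Tourmaline, Corundum, Sphene, Talc, Gypsum, Serpentine, Kaolinite, Quartz, Zircon, Muscovite, Epidote.
Vitreous luster — Tourmaline, Corundum, Gypsum, Quartz, Epidote remain.
Remaining candidates: Corundum, Epidote, Gypsum, Quartz, Tourmaline.
That is 5 minerals.

5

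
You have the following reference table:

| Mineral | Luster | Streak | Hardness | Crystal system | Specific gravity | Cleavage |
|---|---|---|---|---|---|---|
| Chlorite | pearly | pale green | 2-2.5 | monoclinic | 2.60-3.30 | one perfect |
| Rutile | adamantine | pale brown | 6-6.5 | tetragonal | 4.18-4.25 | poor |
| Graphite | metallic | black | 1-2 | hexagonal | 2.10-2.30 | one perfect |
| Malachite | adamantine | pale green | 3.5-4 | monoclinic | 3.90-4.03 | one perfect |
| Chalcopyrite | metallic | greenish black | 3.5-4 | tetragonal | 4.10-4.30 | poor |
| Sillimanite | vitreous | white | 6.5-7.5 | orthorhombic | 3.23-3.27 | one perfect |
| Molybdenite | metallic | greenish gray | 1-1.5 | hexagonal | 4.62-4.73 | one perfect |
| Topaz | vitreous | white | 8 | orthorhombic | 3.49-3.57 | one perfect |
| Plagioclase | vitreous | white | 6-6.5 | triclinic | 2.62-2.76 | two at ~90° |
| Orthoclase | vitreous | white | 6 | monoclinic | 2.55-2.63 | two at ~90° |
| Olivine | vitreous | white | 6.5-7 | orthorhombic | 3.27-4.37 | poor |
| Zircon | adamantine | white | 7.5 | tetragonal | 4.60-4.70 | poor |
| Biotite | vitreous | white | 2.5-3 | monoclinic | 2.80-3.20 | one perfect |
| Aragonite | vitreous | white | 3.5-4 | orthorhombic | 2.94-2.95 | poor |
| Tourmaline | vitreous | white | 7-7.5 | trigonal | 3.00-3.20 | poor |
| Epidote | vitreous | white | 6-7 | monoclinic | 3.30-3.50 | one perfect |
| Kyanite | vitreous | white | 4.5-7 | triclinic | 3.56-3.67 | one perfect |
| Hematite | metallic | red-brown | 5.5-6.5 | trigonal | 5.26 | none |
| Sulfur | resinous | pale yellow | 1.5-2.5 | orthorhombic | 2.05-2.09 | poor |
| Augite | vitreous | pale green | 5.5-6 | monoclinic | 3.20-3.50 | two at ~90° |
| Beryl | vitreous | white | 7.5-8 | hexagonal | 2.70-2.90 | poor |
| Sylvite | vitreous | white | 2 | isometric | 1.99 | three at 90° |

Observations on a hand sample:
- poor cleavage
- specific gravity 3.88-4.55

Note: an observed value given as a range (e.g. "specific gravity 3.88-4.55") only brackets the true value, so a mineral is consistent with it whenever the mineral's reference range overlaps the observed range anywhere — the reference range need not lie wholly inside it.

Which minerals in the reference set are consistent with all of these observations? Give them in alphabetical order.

Poor cleavage — only Rutile, Chalcopyrite, Olivine, Zircon, Aragonite, Tourmaline, Sulfur, Beryl remain.
Specific gravity 3.88-4.55 — only Rutile, Chalcopyrite, Olivine remain.
Remaining candidates: Chalcopyrite, Olivine, Rutile.

Chalcopyrite, Olivine, Rutile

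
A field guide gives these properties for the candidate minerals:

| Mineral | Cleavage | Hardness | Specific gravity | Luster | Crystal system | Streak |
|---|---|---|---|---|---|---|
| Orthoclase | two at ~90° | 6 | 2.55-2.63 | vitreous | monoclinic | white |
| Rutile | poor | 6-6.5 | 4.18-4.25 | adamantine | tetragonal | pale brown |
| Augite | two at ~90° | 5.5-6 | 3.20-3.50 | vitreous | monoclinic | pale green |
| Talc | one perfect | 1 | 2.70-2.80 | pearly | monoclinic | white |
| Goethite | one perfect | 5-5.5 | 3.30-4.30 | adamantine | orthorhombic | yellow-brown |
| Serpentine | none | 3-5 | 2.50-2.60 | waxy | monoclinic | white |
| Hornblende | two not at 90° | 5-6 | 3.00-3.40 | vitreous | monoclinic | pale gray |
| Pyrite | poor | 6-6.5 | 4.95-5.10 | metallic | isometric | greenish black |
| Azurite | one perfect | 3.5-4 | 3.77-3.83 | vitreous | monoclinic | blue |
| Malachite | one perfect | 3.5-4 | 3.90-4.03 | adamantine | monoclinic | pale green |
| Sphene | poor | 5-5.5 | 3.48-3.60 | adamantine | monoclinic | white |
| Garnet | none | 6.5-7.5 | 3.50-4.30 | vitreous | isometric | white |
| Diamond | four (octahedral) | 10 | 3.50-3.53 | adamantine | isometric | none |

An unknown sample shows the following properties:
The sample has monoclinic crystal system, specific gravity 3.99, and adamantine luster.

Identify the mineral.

Malachite

Monoclinic crystal system is inconsistent with Rutile, Goethite, Pyrite, Garnet, Diamond.
Specific gravity 3.99: Malachite remains.
Adamantine luster: consistent with all remaining minerals.
Malachite is the sole remaining match.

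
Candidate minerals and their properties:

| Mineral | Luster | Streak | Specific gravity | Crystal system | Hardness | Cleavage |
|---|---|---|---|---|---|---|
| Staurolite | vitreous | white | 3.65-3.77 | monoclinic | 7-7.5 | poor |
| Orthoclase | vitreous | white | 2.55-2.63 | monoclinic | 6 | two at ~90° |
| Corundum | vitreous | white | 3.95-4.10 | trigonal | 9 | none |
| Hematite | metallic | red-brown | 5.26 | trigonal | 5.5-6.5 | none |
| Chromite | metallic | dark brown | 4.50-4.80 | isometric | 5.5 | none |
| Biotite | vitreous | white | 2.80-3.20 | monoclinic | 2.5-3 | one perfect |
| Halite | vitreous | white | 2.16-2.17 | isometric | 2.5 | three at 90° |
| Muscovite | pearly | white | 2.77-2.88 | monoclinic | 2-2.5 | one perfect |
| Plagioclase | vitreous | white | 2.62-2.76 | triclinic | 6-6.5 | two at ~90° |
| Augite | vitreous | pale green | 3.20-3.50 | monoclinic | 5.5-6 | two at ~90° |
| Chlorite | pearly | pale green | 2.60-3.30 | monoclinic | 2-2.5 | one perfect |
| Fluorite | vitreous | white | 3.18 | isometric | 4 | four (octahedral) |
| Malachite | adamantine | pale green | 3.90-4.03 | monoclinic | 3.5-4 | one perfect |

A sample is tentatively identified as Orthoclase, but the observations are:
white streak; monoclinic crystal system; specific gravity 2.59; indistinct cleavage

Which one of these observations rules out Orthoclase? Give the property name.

White streak: Orthoclase has white streak — agrees.
Monoclinic crystal system: Orthoclase has monoclinic system — agrees.
Specific gravity 2.59: Orthoclase has SG 2.55-2.63 — agrees.
Indistinct cleavage: Orthoclase has cleavage two at ~90° — outside the reference range.
Only the cleavage is inconsistent.

cleavage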